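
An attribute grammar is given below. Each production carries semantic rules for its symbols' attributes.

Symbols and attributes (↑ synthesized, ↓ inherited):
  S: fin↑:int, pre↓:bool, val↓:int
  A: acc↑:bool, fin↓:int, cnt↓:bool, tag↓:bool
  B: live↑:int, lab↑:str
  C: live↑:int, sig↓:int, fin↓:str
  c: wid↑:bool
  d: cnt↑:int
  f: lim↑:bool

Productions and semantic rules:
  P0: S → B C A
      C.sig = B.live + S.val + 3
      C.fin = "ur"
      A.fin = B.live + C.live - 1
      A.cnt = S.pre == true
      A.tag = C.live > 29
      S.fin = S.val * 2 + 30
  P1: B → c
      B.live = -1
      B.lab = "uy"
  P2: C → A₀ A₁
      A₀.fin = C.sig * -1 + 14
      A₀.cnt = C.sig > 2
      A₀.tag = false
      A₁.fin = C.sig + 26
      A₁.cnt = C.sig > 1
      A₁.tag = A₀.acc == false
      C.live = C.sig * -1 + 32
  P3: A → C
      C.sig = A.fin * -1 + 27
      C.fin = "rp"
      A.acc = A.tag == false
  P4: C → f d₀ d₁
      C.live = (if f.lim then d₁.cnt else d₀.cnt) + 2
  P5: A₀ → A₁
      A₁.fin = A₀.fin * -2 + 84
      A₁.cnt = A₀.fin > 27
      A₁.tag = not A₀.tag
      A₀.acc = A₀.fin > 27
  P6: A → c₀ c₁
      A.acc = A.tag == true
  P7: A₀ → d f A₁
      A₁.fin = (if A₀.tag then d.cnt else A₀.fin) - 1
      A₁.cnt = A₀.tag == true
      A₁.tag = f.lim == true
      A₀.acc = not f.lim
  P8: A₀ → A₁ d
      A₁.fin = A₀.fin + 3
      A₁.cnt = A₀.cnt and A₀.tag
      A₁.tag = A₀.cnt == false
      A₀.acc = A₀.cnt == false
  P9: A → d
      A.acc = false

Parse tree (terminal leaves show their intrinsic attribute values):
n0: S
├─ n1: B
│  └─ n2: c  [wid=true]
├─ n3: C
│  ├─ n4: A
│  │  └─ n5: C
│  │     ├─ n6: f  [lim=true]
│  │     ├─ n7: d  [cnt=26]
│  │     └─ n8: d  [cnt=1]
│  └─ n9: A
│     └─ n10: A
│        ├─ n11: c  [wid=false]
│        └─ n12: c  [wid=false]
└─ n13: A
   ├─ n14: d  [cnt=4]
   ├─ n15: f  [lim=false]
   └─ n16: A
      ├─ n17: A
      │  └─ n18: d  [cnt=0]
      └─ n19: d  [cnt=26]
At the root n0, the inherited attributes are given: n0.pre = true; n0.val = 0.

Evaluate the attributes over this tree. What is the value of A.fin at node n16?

1. n0.pre = true  [given at root]
2. n0.val = 0  [given at root]
3. n2.wid = true  [terminal]
4. n1.live = -1  [-1]
5. n1.lab = "uy"  ["uy"]
6. n3.sig = 2  [B.live + S.val + 3]
7. n3.fin = "ur"  ["ur"]
8. n4.fin = 12  [C.sig * -1 + 14]
9. n4.cnt = false  [C.sig > 2]
10. n4.tag = false  [false]
11. n5.sig = 15  [A.fin * -1 + 27]
12. n5.fin = "rp"  ["rp"]
13. n6.lim = true  [terminal]
14. n7.cnt = 26  [terminal]
15. n8.cnt = 1  [terminal]
16. n5.live = 3  [(if f.lim then d₁.cnt else d₀.cnt) + 2]
17. n4.acc = true  [A.tag == false]
18. n9.fin = 28  [C.sig + 26]
19. n9.cnt = true  [C.sig > 1]
20. n9.tag = false  [A₀.acc == false]
21. n10.fin = 28  [A₀.fin * -2 + 84]
22. n10.cnt = true  [A₀.fin > 27]
23. n10.tag = true  [not A₀.tag]
24. n11.wid = false  [terminal]
25. n12.wid = false  [terminal]
26. n10.acc = true  [A.tag == true]
27. n9.acc = true  [A₀.fin > 27]
28. n3.live = 30  [C.sig * -1 + 32]
29. n13.fin = 28  [B.live + C.live - 1]
30. n13.cnt = true  [S.pre == true]
31. n13.tag = true  [C.live > 29]
32. n14.cnt = 4  [terminal]
33. n15.lim = false  [terminal]
34. n16.fin = 3  [(if A₀.tag then d.cnt else A₀.fin) - 1]
35. n16.cnt = true  [A₀.tag == true]
36. n16.tag = false  [f.lim == true]
37. n17.fin = 6  [A₀.fin + 3]
38. n17.cnt = false  [A₀.cnt and A₀.tag]
39. n17.tag = false  [A₀.cnt == false]
40. n18.cnt = 0  [terminal]
41. n17.acc = false  [false]
42. n19.cnt = 26  [terminal]
43. n16.acc = false  [A₀.cnt == false]
44. n13.acc = true  [not f.lim]
45. n0.fin = 30  [S.val * 2 + 30]

3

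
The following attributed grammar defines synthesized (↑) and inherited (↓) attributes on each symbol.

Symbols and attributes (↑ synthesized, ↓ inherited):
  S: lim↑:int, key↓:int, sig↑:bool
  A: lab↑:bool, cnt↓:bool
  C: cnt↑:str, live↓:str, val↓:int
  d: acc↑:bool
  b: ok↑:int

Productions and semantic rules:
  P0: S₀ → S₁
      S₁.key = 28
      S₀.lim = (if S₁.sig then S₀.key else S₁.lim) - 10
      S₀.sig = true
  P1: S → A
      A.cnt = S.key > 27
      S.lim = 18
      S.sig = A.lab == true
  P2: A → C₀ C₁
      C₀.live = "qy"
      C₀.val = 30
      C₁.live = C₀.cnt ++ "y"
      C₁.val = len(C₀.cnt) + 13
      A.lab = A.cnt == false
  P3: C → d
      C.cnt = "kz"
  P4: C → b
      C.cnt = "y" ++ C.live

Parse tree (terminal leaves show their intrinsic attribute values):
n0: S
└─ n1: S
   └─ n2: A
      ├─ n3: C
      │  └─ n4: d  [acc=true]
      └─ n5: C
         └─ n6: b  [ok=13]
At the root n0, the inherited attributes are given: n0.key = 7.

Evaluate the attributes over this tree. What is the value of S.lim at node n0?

1. n0.key = 7  [given at root]
2. n1.key = 28  [28]
3. n2.cnt = true  [S.key > 27]
4. n3.live = "qy"  ["qy"]
5. n3.val = 30  [30]
6. n4.acc = true  [terminal]
7. n3.cnt = "kz"  ["kz"]
8. n5.live = "kzy"  [C₀.cnt ++ "y"]
9. n5.val = 15  [len(C₀.cnt) + 13]
10. n6.ok = 13  [terminal]
11. n5.cnt = "ykzy"  ["y" ++ C.live]
12. n2.lab = false  [A.cnt == false]
13. n1.lim = 18  [18]
14. n1.sig = false  [A.lab == true]
15. n0.lim = 8  [(if S₁.sig then S₀.key else S₁.lim) - 10]
16. n0.sig = true  [true]

8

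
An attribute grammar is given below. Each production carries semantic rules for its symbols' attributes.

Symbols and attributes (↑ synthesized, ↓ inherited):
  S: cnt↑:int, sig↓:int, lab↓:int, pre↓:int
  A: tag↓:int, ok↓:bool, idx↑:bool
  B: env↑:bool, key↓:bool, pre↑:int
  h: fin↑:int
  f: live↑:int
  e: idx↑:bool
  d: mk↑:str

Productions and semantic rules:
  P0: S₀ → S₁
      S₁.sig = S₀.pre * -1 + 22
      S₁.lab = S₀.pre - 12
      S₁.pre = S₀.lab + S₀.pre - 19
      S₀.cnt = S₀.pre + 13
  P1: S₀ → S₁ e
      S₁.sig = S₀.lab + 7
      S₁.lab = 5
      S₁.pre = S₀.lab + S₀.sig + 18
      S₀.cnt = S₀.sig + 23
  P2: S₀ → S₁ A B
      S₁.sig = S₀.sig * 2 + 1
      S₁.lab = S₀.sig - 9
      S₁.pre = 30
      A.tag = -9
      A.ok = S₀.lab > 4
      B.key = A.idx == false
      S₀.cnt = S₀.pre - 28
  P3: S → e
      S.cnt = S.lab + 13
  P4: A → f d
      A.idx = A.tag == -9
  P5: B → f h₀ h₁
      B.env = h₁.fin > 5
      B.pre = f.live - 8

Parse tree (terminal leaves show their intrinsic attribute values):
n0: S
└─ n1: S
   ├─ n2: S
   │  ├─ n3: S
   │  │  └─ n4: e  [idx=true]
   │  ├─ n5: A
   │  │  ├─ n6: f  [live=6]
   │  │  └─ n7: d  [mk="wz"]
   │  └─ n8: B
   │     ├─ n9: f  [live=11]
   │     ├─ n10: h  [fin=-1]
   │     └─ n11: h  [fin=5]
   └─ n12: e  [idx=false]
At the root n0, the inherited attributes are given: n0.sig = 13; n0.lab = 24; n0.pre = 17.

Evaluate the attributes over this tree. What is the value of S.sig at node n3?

1. n0.sig = 13  [given at root]
2. n0.lab = 24  [given at root]
3. n0.pre = 17  [given at root]
4. n1.sig = 5  [S₀.pre * -1 + 22]
5. n1.lab = 5  [S₀.pre - 12]
6. n1.pre = 22  [S₀.lab + S₀.pre - 19]
7. n2.sig = 12  [S₀.lab + 7]
8. n2.lab = 5  [5]
9. n2.pre = 28  [S₀.lab + S₀.sig + 18]
10. n3.sig = 25  [S₀.sig * 2 + 1]
11. n3.lab = 3  [S₀.sig - 9]
12. n3.pre = 30  [30]
13. n4.idx = true  [terminal]
14. n3.cnt = 16  [S.lab + 13]
15. n5.tag = -9  [-9]
16. n5.ok = true  [S₀.lab > 4]
17. n6.live = 6  [terminal]
18. n7.mk = "wz"  [terminal]
19. n5.idx = true  [A.tag == -9]
20. n8.key = false  [A.idx == false]
21. n9.live = 11  [terminal]
22. n10.fin = -1  [terminal]
23. n11.fin = 5  [terminal]
24. n8.env = false  [h₁.fin > 5]
25. n8.pre = 3  [f.live - 8]
26. n2.cnt = 0  [S₀.pre - 28]
27. n12.idx = false  [terminal]
28. n1.cnt = 28  [S₀.sig + 23]
29. n0.cnt = 30  [S₀.pre + 13]

25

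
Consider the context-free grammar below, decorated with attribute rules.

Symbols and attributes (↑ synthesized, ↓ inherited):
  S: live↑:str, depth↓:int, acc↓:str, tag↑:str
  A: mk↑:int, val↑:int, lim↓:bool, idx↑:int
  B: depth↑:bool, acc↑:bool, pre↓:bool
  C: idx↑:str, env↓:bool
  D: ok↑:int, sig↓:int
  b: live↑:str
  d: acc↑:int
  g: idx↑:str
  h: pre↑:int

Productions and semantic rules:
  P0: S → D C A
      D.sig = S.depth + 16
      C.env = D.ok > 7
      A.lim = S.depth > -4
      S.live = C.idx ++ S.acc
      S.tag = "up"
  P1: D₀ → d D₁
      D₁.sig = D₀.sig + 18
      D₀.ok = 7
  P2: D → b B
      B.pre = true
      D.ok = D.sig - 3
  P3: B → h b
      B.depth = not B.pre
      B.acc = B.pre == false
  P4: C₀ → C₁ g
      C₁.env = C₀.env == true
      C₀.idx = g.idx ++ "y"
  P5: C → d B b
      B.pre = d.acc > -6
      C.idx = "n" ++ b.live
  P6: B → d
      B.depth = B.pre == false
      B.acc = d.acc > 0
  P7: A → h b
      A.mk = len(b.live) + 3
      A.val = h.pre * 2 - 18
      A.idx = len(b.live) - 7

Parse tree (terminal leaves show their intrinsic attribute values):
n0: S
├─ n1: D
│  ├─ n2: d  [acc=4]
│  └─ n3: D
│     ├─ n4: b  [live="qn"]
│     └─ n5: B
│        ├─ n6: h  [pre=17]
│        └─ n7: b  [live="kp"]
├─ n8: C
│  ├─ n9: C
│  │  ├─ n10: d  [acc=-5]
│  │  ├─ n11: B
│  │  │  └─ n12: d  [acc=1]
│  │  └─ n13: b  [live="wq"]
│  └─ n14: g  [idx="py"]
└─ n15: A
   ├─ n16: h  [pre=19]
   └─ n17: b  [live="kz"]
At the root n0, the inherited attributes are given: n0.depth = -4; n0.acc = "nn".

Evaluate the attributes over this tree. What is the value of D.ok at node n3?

1. n0.depth = -4  [given at root]
2. n0.acc = "nn"  [given at root]
3. n1.sig = 12  [S.depth + 16]
4. n2.acc = 4  [terminal]
5. n3.sig = 30  [D₀.sig + 18]
6. n4.live = "qn"  [terminal]
7. n5.pre = true  [true]
8. n6.pre = 17  [terminal]
9. n7.live = "kp"  [terminal]
10. n5.depth = false  [not B.pre]
11. n5.acc = false  [B.pre == false]
12. n3.ok = 27  [D.sig - 3]
13. n1.ok = 7  [7]
14. n8.env = false  [D.ok > 7]
15. n9.env = false  [C₀.env == true]
16. n10.acc = -5  [terminal]
17. n11.pre = true  [d.acc > -6]
18. n12.acc = 1  [terminal]
19. n11.depth = false  [B.pre == false]
20. n11.acc = true  [d.acc > 0]
21. n13.live = "wq"  [terminal]
22. n9.idx = "nwq"  ["n" ++ b.live]
23. n14.idx = "py"  [terminal]
24. n8.idx = "pyy"  [g.idx ++ "y"]
25. n15.lim = false  [S.depth > -4]
26. n16.pre = 19  [terminal]
27. n17.live = "kz"  [terminal]
28. n15.mk = 5  [len(b.live) + 3]
29. n15.val = 20  [h.pre * 2 - 18]
30. n15.idx = -5  [len(b.live) - 7]
31. n0.live = "pyynn"  [C.idx ++ S.acc]
32. n0.tag = "up"  ["up"]

27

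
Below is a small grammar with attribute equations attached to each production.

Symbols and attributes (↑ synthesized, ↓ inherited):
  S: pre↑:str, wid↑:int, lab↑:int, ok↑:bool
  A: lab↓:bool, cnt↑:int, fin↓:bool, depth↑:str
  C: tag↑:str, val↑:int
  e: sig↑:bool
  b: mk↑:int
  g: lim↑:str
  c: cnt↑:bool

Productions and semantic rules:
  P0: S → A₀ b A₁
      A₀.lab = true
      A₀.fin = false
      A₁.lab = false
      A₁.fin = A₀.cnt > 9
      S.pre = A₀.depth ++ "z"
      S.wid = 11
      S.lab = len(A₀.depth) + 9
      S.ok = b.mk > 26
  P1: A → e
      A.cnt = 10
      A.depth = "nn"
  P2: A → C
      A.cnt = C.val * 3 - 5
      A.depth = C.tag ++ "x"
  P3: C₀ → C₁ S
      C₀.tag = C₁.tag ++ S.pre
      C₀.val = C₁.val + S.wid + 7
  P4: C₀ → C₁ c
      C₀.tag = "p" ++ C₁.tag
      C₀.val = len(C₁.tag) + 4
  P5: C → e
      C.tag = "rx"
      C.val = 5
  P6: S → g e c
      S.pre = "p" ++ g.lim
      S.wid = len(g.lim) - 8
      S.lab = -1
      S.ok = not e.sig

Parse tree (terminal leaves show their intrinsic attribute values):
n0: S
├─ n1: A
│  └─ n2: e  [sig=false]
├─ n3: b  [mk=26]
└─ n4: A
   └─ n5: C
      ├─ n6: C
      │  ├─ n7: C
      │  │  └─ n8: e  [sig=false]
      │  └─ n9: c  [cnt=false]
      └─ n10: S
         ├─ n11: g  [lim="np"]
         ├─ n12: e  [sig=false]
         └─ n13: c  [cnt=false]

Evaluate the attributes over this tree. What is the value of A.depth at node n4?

"prxpnpx"

1. n1.lab = true  [true]
2. n1.fin = false  [false]
3. n2.sig = false  [terminal]
4. n1.cnt = 10  [10]
5. n1.depth = "nn"  ["nn"]
6. n3.mk = 26  [terminal]
7. n4.lab = false  [false]
8. n4.fin = true  [A₀.cnt > 9]
9. n8.sig = false  [terminal]
10. n7.tag = "rx"  ["rx"]
11. n7.val = 5  [5]
12. n9.cnt = false  [terminal]
13. n6.tag = "prx"  ["p" ++ C₁.tag]
14. n6.val = 6  [len(C₁.tag) + 4]
15. n11.lim = "np"  [terminal]
16. n12.sig = false  [terminal]
17. n13.cnt = false  [terminal]
18. n10.pre = "pnp"  ["p" ++ g.lim]
19. n10.wid = -6  [len(g.lim) - 8]
20. n10.lab = -1  [-1]
21. n10.ok = true  [not e.sig]
22. n5.tag = "prxpnp"  [C₁.tag ++ S.pre]
23. n5.val = 7  [C₁.val + S.wid + 7]
24. n4.cnt = 16  [C.val * 3 - 5]
25. n4.depth = "prxpnpx"  [C.tag ++ "x"]
26. n0.pre = "nnz"  [A₀.depth ++ "z"]
27. n0.wid = 11  [11]
28. n0.lab = 11  [len(A₀.depth) + 9]
29. n0.ok = false  [b.mk > 26]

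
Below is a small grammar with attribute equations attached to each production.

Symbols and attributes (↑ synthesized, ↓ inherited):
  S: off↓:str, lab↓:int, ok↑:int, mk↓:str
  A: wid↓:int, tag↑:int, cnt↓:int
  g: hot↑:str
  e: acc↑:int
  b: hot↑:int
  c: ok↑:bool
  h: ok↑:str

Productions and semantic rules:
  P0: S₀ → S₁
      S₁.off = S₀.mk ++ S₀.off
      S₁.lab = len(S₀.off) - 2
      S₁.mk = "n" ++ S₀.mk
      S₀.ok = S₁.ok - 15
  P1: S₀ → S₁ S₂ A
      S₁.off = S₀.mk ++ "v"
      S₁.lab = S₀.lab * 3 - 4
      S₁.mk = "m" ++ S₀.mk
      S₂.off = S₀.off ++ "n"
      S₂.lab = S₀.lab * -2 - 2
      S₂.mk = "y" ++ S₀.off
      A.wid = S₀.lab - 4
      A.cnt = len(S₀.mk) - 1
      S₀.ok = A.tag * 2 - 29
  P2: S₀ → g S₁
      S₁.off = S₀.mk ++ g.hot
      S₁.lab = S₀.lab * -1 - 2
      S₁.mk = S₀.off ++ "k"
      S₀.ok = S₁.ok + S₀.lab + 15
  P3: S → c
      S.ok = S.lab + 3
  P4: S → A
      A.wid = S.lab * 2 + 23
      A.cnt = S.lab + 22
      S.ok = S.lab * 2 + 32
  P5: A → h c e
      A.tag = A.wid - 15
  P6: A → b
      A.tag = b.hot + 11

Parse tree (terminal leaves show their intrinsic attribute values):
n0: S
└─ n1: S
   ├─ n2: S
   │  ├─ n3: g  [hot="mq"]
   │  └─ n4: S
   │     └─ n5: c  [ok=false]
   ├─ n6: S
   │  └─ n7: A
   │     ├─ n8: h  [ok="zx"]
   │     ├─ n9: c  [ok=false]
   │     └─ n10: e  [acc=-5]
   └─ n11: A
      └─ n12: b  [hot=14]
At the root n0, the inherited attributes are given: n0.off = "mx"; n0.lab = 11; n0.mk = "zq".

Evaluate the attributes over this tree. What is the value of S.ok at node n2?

16

1. n0.off = "mx"  [given at root]
2. n0.lab = 11  [given at root]
3. n0.mk = "zq"  [given at root]
4. n1.off = "zqmx"  [S₀.mk ++ S₀.off]
5. n1.lab = 0  [len(S₀.off) - 2]
6. n1.mk = "nzq"  ["n" ++ S₀.mk]
7. n2.off = "nzqv"  [S₀.mk ++ "v"]
8. n2.lab = -4  [S₀.lab * 3 - 4]
9. n2.mk = "mnzq"  ["m" ++ S₀.mk]
10. n3.hot = "mq"  [terminal]
11. n4.off = "mnzqmq"  [S₀.mk ++ g.hot]
12. n4.lab = 2  [S₀.lab * -1 - 2]
13. n4.mk = "nzqvk"  [S₀.off ++ "k"]
14. n5.ok = false  [terminal]
15. n4.ok = 5  [S.lab + 3]
16. n2.ok = 16  [S₁.ok + S₀.lab + 15]
17. n6.off = "zqmxn"  [S₀.off ++ "n"]
18. n6.lab = -2  [S₀.lab * -2 - 2]
19. n6.mk = "yzqmx"  ["y" ++ S₀.off]
20. n7.wid = 19  [S.lab * 2 + 23]
21. n7.cnt = 20  [S.lab + 22]
22. n8.ok = "zx"  [terminal]
23. n9.ok = false  [terminal]
24. n10.acc = -5  [terminal]
25. n7.tag = 4  [A.wid - 15]
26. n6.ok = 28  [S.lab * 2 + 32]
27. n11.wid = -4  [S₀.lab - 4]
28. n11.cnt = 2  [len(S₀.mk) - 1]
29. n12.hot = 14  [terminal]
30. n11.tag = 25  [b.hot + 11]
31. n1.ok = 21  [A.tag * 2 - 29]
32. n0.ok = 6  [S₁.ok - 15]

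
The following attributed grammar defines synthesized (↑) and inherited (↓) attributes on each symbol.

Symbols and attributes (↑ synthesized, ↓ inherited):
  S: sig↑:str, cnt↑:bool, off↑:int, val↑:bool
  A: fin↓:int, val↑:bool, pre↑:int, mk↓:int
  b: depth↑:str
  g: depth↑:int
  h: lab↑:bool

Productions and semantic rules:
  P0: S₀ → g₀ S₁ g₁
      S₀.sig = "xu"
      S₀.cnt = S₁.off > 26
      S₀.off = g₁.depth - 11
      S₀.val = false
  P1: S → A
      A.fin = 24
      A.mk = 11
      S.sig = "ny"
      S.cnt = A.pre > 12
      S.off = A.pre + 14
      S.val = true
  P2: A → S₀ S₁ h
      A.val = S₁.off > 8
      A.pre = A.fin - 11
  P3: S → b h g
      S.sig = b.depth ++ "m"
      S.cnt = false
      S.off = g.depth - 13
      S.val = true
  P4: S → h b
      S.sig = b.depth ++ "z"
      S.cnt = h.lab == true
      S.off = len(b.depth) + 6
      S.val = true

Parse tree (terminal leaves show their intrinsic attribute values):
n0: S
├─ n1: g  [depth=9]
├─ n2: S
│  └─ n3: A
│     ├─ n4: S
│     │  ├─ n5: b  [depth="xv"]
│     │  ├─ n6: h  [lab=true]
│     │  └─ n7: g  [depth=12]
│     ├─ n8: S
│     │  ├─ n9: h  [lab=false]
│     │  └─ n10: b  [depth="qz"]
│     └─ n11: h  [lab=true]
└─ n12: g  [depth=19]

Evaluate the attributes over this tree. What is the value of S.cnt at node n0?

1. n1.depth = 9  [terminal]
2. n3.fin = 24  [24]
3. n3.mk = 11  [11]
4. n5.depth = "xv"  [terminal]
5. n6.lab = true  [terminal]
6. n7.depth = 12  [terminal]
7. n4.sig = "xvm"  [b.depth ++ "m"]
8. n4.cnt = false  [false]
9. n4.off = -1  [g.depth - 13]
10. n4.val = true  [true]
11. n9.lab = false  [terminal]
12. n10.depth = "qz"  [terminal]
13. n8.sig = "qzz"  [b.depth ++ "z"]
14. n8.cnt = false  [h.lab == true]
15. n8.off = 8  [len(b.depth) + 6]
16. n8.val = true  [true]
17. n11.lab = true  [terminal]
18. n3.val = false  [S₁.off > 8]
19. n3.pre = 13  [A.fin - 11]
20. n2.sig = "ny"  ["ny"]
21. n2.cnt = true  [A.pre > 12]
22. n2.off = 27  [A.pre + 14]
23. n2.val = true  [true]
24. n12.depth = 19  [terminal]
25. n0.sig = "xu"  ["xu"]
26. n0.cnt = true  [S₁.off > 26]
27. n0.off = 8  [g₁.depth - 11]
28. n0.val = false  [false]

true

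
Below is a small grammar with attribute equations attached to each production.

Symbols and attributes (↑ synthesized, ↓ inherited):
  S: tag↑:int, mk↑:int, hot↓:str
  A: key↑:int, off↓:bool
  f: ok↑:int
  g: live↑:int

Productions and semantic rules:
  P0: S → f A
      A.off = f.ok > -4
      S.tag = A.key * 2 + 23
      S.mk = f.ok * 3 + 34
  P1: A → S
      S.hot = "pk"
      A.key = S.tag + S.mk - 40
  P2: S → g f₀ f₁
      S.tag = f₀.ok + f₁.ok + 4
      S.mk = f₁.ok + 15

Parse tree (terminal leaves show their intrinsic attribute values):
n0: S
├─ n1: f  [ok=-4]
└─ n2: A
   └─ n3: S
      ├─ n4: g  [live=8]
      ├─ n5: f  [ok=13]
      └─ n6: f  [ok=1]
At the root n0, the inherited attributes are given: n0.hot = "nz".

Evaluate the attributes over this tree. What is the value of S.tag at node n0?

1. n0.hot = "nz"  [given at root]
2. n1.ok = -4  [terminal]
3. n2.off = false  [f.ok > -4]
4. n3.hot = "pk"  ["pk"]
5. n4.live = 8  [terminal]
6. n5.ok = 13  [terminal]
7. n6.ok = 1  [terminal]
8. n3.tag = 18  [f₀.ok + f₁.ok + 4]
9. n3.mk = 16  [f₁.ok + 15]
10. n2.key = -6  [S.tag + S.mk - 40]
11. n0.tag = 11  [A.key * 2 + 23]
12. n0.mk = 22  [f.ok * 3 + 34]

11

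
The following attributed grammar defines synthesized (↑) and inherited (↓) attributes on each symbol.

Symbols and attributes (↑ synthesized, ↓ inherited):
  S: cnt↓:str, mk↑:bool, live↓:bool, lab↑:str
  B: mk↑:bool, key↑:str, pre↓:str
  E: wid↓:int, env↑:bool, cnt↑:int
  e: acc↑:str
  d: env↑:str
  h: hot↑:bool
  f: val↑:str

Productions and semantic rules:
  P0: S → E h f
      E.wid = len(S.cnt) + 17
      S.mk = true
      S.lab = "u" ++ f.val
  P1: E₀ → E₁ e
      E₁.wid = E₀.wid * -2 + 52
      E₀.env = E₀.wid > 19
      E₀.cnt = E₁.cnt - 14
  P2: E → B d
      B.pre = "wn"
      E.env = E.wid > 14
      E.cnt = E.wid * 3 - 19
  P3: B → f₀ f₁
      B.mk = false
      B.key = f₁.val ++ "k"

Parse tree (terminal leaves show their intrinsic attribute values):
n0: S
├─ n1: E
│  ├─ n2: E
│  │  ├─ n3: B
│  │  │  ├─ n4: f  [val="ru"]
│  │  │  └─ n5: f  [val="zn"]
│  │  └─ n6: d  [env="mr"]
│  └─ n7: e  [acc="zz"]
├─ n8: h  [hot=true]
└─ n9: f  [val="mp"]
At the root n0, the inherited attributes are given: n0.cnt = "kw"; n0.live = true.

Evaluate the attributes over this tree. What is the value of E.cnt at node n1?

9

1. n0.cnt = "kw"  [given at root]
2. n0.live = true  [given at root]
3. n1.wid = 19  [len(S.cnt) + 17]
4. n2.wid = 14  [E₀.wid * -2 + 52]
5. n3.pre = "wn"  ["wn"]
6. n4.val = "ru"  [terminal]
7. n5.val = "zn"  [terminal]
8. n3.mk = false  [false]
9. n3.key = "znk"  [f₁.val ++ "k"]
10. n6.env = "mr"  [terminal]
11. n2.env = false  [E.wid > 14]
12. n2.cnt = 23  [E.wid * 3 - 19]
13. n7.acc = "zz"  [terminal]
14. n1.env = false  [E₀.wid > 19]
15. n1.cnt = 9  [E₁.cnt - 14]
16. n8.hot = true  [terminal]
17. n9.val = "mp"  [terminal]
18. n0.mk = true  [true]
19. n0.lab = "ump"  ["u" ++ f.val]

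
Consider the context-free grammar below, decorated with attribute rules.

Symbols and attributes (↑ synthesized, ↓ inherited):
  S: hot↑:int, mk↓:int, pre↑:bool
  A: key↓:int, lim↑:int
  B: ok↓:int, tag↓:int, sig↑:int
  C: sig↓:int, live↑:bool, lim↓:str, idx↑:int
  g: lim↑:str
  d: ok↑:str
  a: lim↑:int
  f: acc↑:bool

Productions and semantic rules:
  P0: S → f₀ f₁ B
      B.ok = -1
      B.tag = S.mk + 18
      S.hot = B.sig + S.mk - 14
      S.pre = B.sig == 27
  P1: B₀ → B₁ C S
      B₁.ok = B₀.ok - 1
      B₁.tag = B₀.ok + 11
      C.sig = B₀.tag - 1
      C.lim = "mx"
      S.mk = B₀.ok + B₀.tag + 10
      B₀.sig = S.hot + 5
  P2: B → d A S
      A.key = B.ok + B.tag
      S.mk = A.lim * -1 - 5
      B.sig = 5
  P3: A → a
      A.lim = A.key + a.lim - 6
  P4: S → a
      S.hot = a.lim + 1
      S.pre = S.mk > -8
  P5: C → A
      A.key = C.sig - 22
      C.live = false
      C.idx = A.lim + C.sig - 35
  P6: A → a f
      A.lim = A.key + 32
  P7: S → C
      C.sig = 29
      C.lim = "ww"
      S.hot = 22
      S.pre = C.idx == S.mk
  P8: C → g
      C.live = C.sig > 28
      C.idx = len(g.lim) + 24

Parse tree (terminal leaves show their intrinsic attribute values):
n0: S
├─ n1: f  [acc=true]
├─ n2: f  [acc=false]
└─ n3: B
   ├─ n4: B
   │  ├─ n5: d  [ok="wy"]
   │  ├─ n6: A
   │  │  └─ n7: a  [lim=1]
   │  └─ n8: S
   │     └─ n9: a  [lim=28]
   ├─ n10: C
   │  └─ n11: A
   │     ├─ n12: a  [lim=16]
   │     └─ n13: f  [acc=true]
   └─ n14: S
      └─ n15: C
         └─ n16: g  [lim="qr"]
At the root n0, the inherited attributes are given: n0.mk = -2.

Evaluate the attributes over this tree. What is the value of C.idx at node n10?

1. n0.mk = -2  [given at root]
2. n1.acc = true  [terminal]
3. n2.acc = false  [terminal]
4. n3.ok = -1  [-1]
5. n3.tag = 16  [S.mk + 18]
6. n4.ok = -2  [B₀.ok - 1]
7. n4.tag = 10  [B₀.ok + 11]
8. n5.ok = "wy"  [terminal]
9. n6.key = 8  [B.ok + B.tag]
10. n7.lim = 1  [terminal]
11. n6.lim = 3  [A.key + a.lim - 6]
12. n8.mk = -8  [A.lim * -1 - 5]
13. n9.lim = 28  [terminal]
14. n8.hot = 29  [a.lim + 1]
15. n8.pre = false  [S.mk > -8]
16. n4.sig = 5  [5]
17. n10.sig = 15  [B₀.tag - 1]
18. n10.lim = "mx"  ["mx"]
19. n11.key = -7  [C.sig - 22]
20. n12.lim = 16  [terminal]
21. n13.acc = true  [terminal]
22. n11.lim = 25  [A.key + 32]
23. n10.live = false  [false]
24. n10.idx = 5  [A.lim + C.sig - 35]
25. n14.mk = 25  [B₀.ok + B₀.tag + 10]
26. n15.sig = 29  [29]
27. n15.lim = "ww"  ["ww"]
28. n16.lim = "qr"  [terminal]
29. n15.live = true  [C.sig > 28]
30. n15.idx = 26  [len(g.lim) + 24]
31. n14.hot = 22  [22]
32. n14.pre = false  [C.idx == S.mk]
33. n3.sig = 27  [S.hot + 5]
34. n0.hot = 11  [B.sig + S.mk - 14]
35. n0.pre = true  [B.sig == 27]

5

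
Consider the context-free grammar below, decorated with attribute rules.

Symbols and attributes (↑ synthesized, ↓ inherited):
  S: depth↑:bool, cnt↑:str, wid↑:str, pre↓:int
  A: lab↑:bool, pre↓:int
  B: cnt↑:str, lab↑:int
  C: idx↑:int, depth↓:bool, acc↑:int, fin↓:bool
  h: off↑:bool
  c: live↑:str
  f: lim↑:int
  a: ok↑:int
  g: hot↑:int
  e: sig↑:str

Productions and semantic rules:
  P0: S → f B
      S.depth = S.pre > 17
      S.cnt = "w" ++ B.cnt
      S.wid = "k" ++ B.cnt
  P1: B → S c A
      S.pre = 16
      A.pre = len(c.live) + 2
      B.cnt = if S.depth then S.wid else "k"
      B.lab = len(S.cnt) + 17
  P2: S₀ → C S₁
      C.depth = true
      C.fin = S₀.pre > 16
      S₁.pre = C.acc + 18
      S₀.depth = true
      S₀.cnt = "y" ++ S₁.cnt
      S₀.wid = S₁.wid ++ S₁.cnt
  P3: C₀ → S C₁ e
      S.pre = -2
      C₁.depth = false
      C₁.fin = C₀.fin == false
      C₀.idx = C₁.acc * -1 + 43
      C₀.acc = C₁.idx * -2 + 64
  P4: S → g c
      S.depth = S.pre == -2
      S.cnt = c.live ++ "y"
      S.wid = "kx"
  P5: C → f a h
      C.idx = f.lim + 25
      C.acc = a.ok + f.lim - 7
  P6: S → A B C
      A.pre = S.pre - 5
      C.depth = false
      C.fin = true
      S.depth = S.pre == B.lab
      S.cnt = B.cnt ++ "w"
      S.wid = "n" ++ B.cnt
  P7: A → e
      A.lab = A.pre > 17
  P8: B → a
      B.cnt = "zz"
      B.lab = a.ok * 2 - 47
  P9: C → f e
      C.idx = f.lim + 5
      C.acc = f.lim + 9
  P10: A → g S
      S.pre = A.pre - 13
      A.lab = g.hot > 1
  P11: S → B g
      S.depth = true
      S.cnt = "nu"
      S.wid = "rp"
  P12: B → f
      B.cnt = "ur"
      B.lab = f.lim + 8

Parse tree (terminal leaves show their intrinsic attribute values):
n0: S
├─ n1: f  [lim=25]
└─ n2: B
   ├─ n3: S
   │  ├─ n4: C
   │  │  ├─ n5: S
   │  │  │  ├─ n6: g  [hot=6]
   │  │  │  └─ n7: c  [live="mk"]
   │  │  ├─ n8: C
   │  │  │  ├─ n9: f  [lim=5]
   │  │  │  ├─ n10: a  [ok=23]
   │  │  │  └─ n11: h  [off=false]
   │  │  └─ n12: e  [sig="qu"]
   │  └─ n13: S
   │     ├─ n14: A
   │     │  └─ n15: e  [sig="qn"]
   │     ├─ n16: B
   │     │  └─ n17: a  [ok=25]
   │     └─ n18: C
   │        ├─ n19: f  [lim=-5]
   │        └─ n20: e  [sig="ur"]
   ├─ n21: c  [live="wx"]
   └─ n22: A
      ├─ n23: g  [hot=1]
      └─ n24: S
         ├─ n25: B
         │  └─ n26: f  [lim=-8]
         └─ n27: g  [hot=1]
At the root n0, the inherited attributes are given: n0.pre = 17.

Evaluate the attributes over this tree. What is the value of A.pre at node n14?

1. n0.pre = 17  [given at root]
2. n1.lim = 25  [terminal]
3. n3.pre = 16  [16]
4. n4.depth = true  [true]
5. n4.fin = false  [S₀.pre > 16]
6. n5.pre = -2  [-2]
7. n6.hot = 6  [terminal]
8. n7.live = "mk"  [terminal]
9. n5.depth = true  [S.pre == -2]
10. n5.cnt = "mky"  [c.live ++ "y"]
11. n5.wid = "kx"  ["kx"]
12. n8.depth = false  [false]
13. n8.fin = true  [C₀.fin == false]
14. n9.lim = 5  [terminal]
15. n10.ok = 23  [terminal]
16. n11.off = false  [terminal]
17. n8.idx = 30  [f.lim + 25]
18. n8.acc = 21  [a.ok + f.lim - 7]
19. n12.sig = "qu"  [terminal]
20. n4.idx = 22  [C₁.acc * -1 + 43]
21. n4.acc = 4  [C₁.idx * -2 + 64]
22. n13.pre = 22  [C.acc + 18]
23. n14.pre = 17  [S.pre - 5]
24. n15.sig = "qn"  [terminal]
25. n14.lab = false  [A.pre > 17]
26. n17.ok = 25  [terminal]
27. n16.cnt = "zz"  ["zz"]
28. n16.lab = 3  [a.ok * 2 - 47]
29. n18.depth = false  [false]
30. n18.fin = true  [true]
31. n19.lim = -5  [terminal]
32. n20.sig = "ur"  [terminal]
33. n18.idx = 0  [f.lim + 5]
34. n18.acc = 4  [f.lim + 9]
35. n13.depth = false  [S.pre == B.lab]
36. n13.cnt = "zzw"  [B.cnt ++ "w"]
37. n13.wid = "nzz"  ["n" ++ B.cnt]
38. n3.depth = true  [true]
39. n3.cnt = "yzzw"  ["y" ++ S₁.cnt]
40. n3.wid = "nzzzzw"  [S₁.wid ++ S₁.cnt]
41. n21.live = "wx"  [terminal]
42. n22.pre = 4  [len(c.live) + 2]
43. n23.hot = 1  [terminal]
44. n24.pre = -9  [A.pre - 13]
45. n26.lim = -8  [terminal]
46. n25.cnt = "ur"  ["ur"]
47. n25.lab = 0  [f.lim + 8]
48. n27.hot = 1  [terminal]
49. n24.depth = true  [true]
50. n24.cnt = "nu"  ["nu"]
51. n24.wid = "rp"  ["rp"]
52. n22.lab = false  [g.hot > 1]
53. n2.cnt = "nzzzzw"  [if S.depth then S.wid else "k"]
54. n2.lab = 21  [len(S.cnt) + 17]
55. n0.depth = false  [S.pre > 17]
56. n0.cnt = "wnzzzzw"  ["w" ++ B.cnt]
57. n0.wid = "knzzzzw"  ["k" ++ B.cnt]

17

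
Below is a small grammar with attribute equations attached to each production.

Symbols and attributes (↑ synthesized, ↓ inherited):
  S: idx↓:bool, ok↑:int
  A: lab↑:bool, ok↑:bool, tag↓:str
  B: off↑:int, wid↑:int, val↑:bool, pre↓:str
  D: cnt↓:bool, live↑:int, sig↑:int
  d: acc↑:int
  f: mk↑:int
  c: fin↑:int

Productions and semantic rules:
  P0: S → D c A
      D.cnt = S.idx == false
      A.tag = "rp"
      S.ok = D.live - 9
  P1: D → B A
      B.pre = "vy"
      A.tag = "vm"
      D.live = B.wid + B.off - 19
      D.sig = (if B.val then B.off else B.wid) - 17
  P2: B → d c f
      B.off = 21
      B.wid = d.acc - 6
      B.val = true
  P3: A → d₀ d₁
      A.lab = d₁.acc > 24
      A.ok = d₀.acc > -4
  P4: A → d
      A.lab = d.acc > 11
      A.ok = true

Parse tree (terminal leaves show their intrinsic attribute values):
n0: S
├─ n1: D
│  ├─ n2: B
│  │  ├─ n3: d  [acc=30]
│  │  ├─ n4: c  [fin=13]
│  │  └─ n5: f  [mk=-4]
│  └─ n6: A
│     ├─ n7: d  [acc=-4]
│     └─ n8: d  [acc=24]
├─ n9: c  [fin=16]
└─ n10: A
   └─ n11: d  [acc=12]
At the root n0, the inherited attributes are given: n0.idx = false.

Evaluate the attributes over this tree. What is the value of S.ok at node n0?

1. n0.idx = false  [given at root]
2. n1.cnt = true  [S.idx == false]
3. n2.pre = "vy"  ["vy"]
4. n3.acc = 30  [terminal]
5. n4.fin = 13  [terminal]
6. n5.mk = -4  [terminal]
7. n2.off = 21  [21]
8. n2.wid = 24  [d.acc - 6]
9. n2.val = true  [true]
10. n6.tag = "vm"  ["vm"]
11. n7.acc = -4  [terminal]
12. n8.acc = 24  [terminal]
13. n6.lab = false  [d₁.acc > 24]
14. n6.ok = false  [d₀.acc > -4]
15. n1.live = 26  [B.wid + B.off - 19]
16. n1.sig = 4  [(if B.val then B.off else B.wid) - 17]
17. n9.fin = 16  [terminal]
18. n10.tag = "rp"  ["rp"]
19. n11.acc = 12  [terminal]
20. n10.lab = true  [d.acc > 11]
21. n10.ok = true  [true]
22. n0.ok = 17  [D.live - 9]

17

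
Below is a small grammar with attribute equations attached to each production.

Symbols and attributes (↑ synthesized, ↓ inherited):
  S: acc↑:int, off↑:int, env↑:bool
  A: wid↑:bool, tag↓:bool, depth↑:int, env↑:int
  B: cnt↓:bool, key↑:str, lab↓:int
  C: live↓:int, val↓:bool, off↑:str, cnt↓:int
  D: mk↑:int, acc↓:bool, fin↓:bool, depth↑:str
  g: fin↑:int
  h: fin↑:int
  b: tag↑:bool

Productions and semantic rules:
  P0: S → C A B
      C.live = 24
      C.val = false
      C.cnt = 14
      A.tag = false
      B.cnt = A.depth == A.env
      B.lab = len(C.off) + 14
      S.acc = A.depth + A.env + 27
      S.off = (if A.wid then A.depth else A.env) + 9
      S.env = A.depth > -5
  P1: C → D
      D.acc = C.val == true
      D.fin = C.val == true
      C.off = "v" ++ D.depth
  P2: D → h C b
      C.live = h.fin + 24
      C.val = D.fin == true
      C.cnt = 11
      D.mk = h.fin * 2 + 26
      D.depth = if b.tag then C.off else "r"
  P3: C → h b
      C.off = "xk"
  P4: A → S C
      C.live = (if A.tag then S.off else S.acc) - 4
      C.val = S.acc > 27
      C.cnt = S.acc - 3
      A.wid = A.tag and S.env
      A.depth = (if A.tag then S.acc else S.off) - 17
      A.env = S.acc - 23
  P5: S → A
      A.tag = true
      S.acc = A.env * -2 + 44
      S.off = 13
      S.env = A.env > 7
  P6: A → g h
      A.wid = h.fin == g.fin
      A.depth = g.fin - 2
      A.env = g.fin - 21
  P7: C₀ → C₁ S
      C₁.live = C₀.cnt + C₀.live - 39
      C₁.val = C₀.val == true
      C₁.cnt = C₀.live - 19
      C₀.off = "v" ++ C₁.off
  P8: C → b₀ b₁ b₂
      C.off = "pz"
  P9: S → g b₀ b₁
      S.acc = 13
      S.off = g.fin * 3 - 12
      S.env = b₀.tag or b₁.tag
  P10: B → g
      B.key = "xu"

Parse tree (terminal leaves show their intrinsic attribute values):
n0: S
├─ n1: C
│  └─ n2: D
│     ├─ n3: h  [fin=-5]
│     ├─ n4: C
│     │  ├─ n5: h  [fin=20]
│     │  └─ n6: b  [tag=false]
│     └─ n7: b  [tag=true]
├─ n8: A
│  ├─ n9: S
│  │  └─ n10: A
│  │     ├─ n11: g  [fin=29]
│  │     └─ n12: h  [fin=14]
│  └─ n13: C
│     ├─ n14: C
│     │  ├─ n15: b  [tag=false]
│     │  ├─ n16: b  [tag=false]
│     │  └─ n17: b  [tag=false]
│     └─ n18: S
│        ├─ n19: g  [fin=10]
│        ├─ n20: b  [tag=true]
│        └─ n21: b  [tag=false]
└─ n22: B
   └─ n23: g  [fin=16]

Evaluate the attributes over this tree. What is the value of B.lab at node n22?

1. n1.live = 24  [24]
2. n1.val = false  [false]
3. n1.cnt = 14  [14]
4. n2.acc = false  [C.val == true]
5. n2.fin = false  [C.val == true]
6. n3.fin = -5  [terminal]
7. n4.live = 19  [h.fin + 24]
8. n4.val = false  [D.fin == true]
9. n4.cnt = 11  [11]
10. n5.fin = 20  [terminal]
11. n6.tag = false  [terminal]
12. n4.off = "xk"  ["xk"]
13. n7.tag = true  [terminal]
14. n2.mk = 16  [h.fin * 2 + 26]
15. n2.depth = "xk"  [if b.tag then C.off else "r"]
16. n1.off = "vxk"  ["v" ++ D.depth]
17. n8.tag = false  [false]
18. n10.tag = true  [true]
19. n11.fin = 29  [terminal]
20. n12.fin = 14  [terminal]
21. n10.wid = false  [h.fin == g.fin]
22. n10.depth = 27  [g.fin - 2]
23. n10.env = 8  [g.fin - 21]
24. n9.acc = 28  [A.env * -2 + 44]
25. n9.off = 13  [13]
26. n9.env = true  [A.env > 7]
27. n13.live = 24  [(if A.tag then S.off else S.acc) - 4]
28. n13.val = true  [S.acc > 27]
29. n13.cnt = 25  [S.acc - 3]
30. n14.live = 10  [C₀.cnt + C₀.live - 39]
31. n14.val = true  [C₀.val == true]
32. n14.cnt = 5  [C₀.live - 19]
33. n15.tag = false  [terminal]
34. n16.tag = false  [terminal]
35. n17.tag = false  [terminal]
36. n14.off = "pz"  ["pz"]
37. n19.fin = 10  [terminal]
38. n20.tag = true  [terminal]
39. n21.tag = false  [terminal]
40. n18.acc = 13  [13]
41. n18.off = 18  [g.fin * 3 - 12]
42. n18.env = true  [b₀.tag or b₁.tag]
43. n13.off = "vpz"  ["v" ++ C₁.off]
44. n8.wid = false  [A.tag and S.env]
45. n8.depth = -4  [(if A.tag then S.acc else S.off) - 17]
46. n8.env = 5  [S.acc - 23]
47. n22.cnt = false  [A.depth == A.env]
48. n22.lab = 17  [len(C.off) + 14]
49. n23.fin = 16  [terminal]
50. n22.key = "xu"  ["xu"]
51. n0.acc = 28  [A.depth + A.env + 27]
52. n0.off = 14  [(if A.wid then A.depth else A.env) + 9]
53. n0.env = true  [A.depth > -5]

17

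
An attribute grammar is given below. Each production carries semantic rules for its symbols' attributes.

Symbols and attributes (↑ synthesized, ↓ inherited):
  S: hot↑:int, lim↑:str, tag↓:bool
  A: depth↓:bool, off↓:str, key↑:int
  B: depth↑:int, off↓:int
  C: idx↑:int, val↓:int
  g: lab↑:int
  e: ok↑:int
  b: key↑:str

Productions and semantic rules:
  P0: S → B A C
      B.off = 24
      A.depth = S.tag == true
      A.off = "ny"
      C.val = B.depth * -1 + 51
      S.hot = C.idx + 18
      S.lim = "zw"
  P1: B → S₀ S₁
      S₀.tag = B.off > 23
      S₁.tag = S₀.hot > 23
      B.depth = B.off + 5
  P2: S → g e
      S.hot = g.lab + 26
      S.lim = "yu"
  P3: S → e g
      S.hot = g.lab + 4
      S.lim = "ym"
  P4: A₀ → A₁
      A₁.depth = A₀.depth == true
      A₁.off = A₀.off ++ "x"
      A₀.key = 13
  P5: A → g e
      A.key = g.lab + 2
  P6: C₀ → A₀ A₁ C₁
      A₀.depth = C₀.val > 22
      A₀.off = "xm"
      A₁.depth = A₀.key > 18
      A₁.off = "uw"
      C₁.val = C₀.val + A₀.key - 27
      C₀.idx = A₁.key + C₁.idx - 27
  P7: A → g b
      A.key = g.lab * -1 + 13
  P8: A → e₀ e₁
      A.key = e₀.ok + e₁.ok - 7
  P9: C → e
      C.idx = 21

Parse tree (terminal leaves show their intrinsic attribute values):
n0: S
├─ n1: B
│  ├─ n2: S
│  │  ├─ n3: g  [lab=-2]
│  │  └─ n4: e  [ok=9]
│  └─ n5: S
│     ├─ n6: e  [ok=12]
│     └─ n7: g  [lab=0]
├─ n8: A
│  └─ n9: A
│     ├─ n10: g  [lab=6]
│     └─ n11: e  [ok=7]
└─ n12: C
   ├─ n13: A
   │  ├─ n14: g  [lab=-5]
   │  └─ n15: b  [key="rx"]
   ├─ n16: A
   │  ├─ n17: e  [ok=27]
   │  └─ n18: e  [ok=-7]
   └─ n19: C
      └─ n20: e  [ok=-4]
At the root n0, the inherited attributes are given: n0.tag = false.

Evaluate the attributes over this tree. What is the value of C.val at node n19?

1. n0.tag = false  [given at root]
2. n1.off = 24  [24]
3. n2.tag = true  [B.off > 23]
4. n3.lab = -2  [terminal]
5. n4.ok = 9  [terminal]
6. n2.hot = 24  [g.lab + 26]
7. n2.lim = "yu"  ["yu"]
8. n5.tag = true  [S₀.hot > 23]
9. n6.ok = 12  [terminal]
10. n7.lab = 0  [terminal]
11. n5.hot = 4  [g.lab + 4]
12. n5.lim = "ym"  ["ym"]
13. n1.depth = 29  [B.off + 5]
14. n8.depth = false  [S.tag == true]
15. n8.off = "ny"  ["ny"]
16. n9.depth = false  [A₀.depth == true]
17. n9.off = "nyx"  [A₀.off ++ "x"]
18. n10.lab = 6  [terminal]
19. n11.ok = 7  [terminal]
20. n9.key = 8  [g.lab + 2]
21. n8.key = 13  [13]
22. n12.val = 22  [B.depth * -1 + 51]
23. n13.depth = false  [C₀.val > 22]
24. n13.off = "xm"  ["xm"]
25. n14.lab = -5  [terminal]
26. n15.key = "rx"  [terminal]
27. n13.key = 18  [g.lab * -1 + 13]
28. n16.depth = false  [A₀.key > 18]
29. n16.off = "uw"  ["uw"]
30. n17.ok = 27  [terminal]
31. n18.ok = -7  [terminal]
32. n16.key = 13  [e₀.ok + e₁.ok - 7]
33. n19.val = 13  [C₀.val + A₀.key - 27]
34. n20.ok = -4  [terminal]
35. n19.idx = 21  [21]
36. n12.idx = 7  [A₁.key + C₁.idx - 27]
37. n0.hot = 25  [C.idx + 18]
38. n0.lim = "zw"  ["zw"]

13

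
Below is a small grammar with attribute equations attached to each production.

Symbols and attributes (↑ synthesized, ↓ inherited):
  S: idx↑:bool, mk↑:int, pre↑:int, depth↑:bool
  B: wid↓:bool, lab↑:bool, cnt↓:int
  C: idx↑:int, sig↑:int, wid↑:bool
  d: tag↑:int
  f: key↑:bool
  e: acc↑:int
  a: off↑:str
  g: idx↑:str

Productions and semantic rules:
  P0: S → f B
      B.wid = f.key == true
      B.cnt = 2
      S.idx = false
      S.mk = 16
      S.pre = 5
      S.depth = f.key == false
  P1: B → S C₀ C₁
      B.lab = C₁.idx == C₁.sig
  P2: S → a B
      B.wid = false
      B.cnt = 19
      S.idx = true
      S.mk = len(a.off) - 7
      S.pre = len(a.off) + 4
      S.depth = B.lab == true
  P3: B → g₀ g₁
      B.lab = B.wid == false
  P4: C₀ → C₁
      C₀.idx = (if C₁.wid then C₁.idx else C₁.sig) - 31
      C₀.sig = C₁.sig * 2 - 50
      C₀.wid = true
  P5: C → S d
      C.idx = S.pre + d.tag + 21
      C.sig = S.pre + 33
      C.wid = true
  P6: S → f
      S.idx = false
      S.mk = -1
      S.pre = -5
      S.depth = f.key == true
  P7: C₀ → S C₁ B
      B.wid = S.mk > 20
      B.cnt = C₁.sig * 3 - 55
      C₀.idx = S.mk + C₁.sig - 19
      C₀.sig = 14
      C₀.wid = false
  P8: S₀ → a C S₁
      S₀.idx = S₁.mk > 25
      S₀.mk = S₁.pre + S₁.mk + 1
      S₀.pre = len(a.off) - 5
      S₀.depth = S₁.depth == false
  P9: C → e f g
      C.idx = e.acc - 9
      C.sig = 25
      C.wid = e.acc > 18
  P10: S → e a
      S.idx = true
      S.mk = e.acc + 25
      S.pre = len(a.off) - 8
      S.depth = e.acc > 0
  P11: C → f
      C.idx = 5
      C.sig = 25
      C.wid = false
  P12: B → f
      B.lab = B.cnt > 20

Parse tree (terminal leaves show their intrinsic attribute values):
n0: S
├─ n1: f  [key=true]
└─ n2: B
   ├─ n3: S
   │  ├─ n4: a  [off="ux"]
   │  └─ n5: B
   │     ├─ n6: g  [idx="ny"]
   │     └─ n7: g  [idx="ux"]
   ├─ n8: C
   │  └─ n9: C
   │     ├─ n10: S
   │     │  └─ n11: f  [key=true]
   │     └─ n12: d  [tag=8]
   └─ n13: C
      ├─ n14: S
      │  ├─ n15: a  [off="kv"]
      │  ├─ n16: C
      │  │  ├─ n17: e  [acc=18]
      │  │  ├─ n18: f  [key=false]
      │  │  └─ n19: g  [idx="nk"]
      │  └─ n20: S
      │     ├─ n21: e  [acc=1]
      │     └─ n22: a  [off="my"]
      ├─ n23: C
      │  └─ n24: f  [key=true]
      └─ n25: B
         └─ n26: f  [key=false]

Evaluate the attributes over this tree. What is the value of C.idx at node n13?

27

1. n1.key = true  [terminal]
2. n2.wid = true  [f.key == true]
3. n2.cnt = 2  [2]
4. n4.off = "ux"  [terminal]
5. n5.wid = false  [false]
6. n5.cnt = 19  [19]
7. n6.idx = "ny"  [terminal]
8. n7.idx = "ux"  [terminal]
9. n5.lab = true  [B.wid == false]
10. n3.idx = true  [true]
11. n3.mk = -5  [len(a.off) - 7]
12. n3.pre = 6  [len(a.off) + 4]
13. n3.depth = true  [B.lab == true]
14. n11.key = true  [terminal]
15. n10.idx = false  [false]
16. n10.mk = -1  [-1]
17. n10.pre = -5  [-5]
18. n10.depth = true  [f.key == true]
19. n12.tag = 8  [terminal]
20. n9.idx = 24  [S.pre + d.tag + 21]
21. n9.sig = 28  [S.pre + 33]
22. n9.wid = true  [true]
23. n8.idx = -7  [(if C₁.wid then C₁.idx else C₁.sig) - 31]
24. n8.sig = 6  [C₁.sig * 2 - 50]
25. n8.wid = true  [true]
26. n15.off = "kv"  [terminal]
27. n17.acc = 18  [terminal]
28. n18.key = false  [terminal]
29. n19.idx = "nk"  [terminal]
30. n16.idx = 9  [e.acc - 9]
31. n16.sig = 25  [25]
32. n16.wid = false  [e.acc > 18]
33. n21.acc = 1  [terminal]
34. n22.off = "my"  [terminal]
35. n20.idx = true  [true]
36. n20.mk = 26  [e.acc + 25]
37. n20.pre = -6  [len(a.off) - 8]
38. n20.depth = true  [e.acc > 0]
39. n14.idx = true  [S₁.mk > 25]
40. n14.mk = 21  [S₁.pre + S₁.mk + 1]
41. n14.pre = -3  [len(a.off) - 5]
42. n14.depth = false  [S₁.depth == false]
43. n24.key = true  [terminal]
44. n23.idx = 5  [5]
45. n23.sig = 25  [25]
46. n23.wid = false  [false]
47. n25.wid = true  [S.mk > 20]
48. n25.cnt = 20  [C₁.sig * 3 - 55]
49. n26.key = false  [terminal]
50. n25.lab = false  [B.cnt > 20]
51. n13.idx = 27  [S.mk + C₁.sig - 19]
52. n13.sig = 14  [14]
53. n13.wid = false  [false]
54. n2.lab = false  [C₁.idx == C₁.sig]
55. n0.idx = false  [false]
56. n0.mk = 16  [16]
57. n0.pre = 5  [5]
58. n0.depth = false  [f.key == false]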